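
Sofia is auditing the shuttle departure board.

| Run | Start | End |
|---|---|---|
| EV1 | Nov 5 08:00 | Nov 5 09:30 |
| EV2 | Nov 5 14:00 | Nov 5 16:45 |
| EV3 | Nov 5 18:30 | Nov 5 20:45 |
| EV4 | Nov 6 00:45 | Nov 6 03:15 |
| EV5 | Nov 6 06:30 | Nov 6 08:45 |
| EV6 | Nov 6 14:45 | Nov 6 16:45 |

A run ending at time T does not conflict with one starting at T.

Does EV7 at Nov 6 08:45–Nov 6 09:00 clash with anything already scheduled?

No — it doesn't clash with anything

EV1: ends Nov 5 09:30 at or before EV7 starts Nov 6 08:45 → clear.
EV2: ends Nov 5 16:45 at or before EV7 starts Nov 6 08:45 → clear.
EV3: ends Nov 5 20:45 at or before EV7 starts Nov 6 08:45 → clear.
EV4: ends Nov 6 03:15 at or before EV7 starts Nov 6 08:45 → clear.
EV5: ends Nov 6 08:45 at or before EV7 starts Nov 6 08:45 → clear.
EV6: starts Nov 6 14:45 at or after EV7 ends Nov 6 09:00 → clear.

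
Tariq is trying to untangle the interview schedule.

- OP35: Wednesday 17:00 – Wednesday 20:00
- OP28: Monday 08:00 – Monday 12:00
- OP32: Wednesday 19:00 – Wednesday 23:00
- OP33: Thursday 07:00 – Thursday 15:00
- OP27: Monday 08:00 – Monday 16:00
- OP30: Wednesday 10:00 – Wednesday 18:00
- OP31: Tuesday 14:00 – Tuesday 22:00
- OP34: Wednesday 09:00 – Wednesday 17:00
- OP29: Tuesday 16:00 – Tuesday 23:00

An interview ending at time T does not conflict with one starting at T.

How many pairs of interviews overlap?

Sorted by start: OP27, OP28, OP31, OP29, OP34, OP30, OP35, OP32, OP33.
OP28 starts before OP27 ends → OP27 and OP28 overlap.
OP31 starts after OP27 ends, so nothing later overlaps OP27 either.
OP31 starts after OP28 ends, so nothing later overlaps OP28 either.
OP29 starts before OP31 ends → OP31 and OP29 overlap.
OP34 starts after OP31 ends, so nothing later overlaps OP31 either.
OP34 starts after OP29 ends, so nothing later overlaps OP29 either.
OP30 starts before OP34 ends → OP34 and OP30 overlap.
OP35 starts exactly when OP34 ends (back-to-back, no overlap), so nothing later overlaps OP34 either.
OP35 starts before OP30 ends → OP30 and OP35 overlap.
OP32 starts after OP30 ends, so nothing later overlaps OP30 either.
OP32 starts before OP35 ends → OP35 and OP32 overlap.
OP33 starts after OP35 ends.
OP33 starts after OP32 ends.
Overlapping pairs: OP27 & OP28, OP29 & OP31, OP30 & OP34, OP30 & OP35, OP32 & OP35 — 5 in total.

5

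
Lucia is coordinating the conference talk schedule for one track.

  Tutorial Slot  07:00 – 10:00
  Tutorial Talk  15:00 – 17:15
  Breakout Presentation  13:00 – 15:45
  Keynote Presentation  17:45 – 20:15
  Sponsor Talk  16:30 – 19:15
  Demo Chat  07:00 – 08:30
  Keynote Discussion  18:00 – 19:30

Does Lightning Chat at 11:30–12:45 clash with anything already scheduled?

Demo Chat: ends 08:30 at or before Lightning Chat starts 11:30 → clear.
Tutorial Slot: ends 10:00 at or before Lightning Chat starts 11:30 → clear.
Breakout Presentation: starts 13:00 at or after Lightning Chat ends 12:45 → clear.
Tutorial Talk: starts 15:00 at or after Lightning Chat ends 12:45 → clear.
Sponsor Talk: starts 16:30 at or after Lightning Chat ends 12:45 → clear.
Keynote Presentation: starts 17:45 at or after Lightning Chat ends 12:45 → clear.
Keynote Discussion: starts 18:00 at or after Lightning Chat ends 12:45 → clear.

No — it doesn't clash with anything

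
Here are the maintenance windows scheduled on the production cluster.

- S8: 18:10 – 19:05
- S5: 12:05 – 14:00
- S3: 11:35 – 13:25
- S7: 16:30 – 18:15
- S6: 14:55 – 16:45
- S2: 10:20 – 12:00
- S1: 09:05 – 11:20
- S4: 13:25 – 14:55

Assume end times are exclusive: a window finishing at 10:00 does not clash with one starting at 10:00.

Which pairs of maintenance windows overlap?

Sorted by start: S1, S2, S3, S5, S4, S6, S7, S8.
S2 starts before S1 ends → S1 and S2 overlap.
S3 starts after S1 ends, so S1 has no further overlaps.
S3 starts before S2 ends → S2 and S3 overlap.
S5 starts after S2 ends, so S2 has no further overlaps.
S5 starts before S3 ends → S3 and S5 overlap.
S4 starts exactly when S3 ends (back-to-back, no overlap), so S3 has no further overlaps.
S4 starts before S5 ends → S5 and S4 overlap.
S6 starts after S5 ends, so S5 has no further overlaps.
S6 starts exactly when S4 ends (back-to-back, no overlap), so S4 has no further overlaps.
S7 starts before S6 ends → S6 and S7 overlap.
S8 starts after S6 ends.
S8 starts before S7 ends → S7 and S8 overlap.

S1 & S2, S2 & S3, S3 & S5, S4 & S5, S6 & S7, S7 & S8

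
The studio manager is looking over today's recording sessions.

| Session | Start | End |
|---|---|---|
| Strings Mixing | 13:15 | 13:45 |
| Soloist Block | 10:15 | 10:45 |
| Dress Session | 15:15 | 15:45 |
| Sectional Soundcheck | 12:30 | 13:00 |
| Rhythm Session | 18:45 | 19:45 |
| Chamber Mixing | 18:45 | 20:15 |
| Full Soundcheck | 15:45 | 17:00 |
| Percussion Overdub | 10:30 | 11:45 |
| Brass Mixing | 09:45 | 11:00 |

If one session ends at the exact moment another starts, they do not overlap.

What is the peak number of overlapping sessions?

3

Sort all start/end points and keep a running count:
09:45 start Brass Mixing → 1
10:15 start Soloist Block → 2
10:30 start Percussion Overdub → 3
10:45 end Soloist Block → 2
11:00 end Brass Mixing → 1
11:45 end Percussion Overdub → 0
12:30 start Sectional Soundcheck → 1
13:00 end Sectional Soundcheck → 0
13:15 start Strings Mixing → 1
13:45 end Strings Mixing → 0
15:15 start Dress Session → 1
15:45 end Dress Session → 0
15:45 start Full Soundcheck → 1
17:00 end Full Soundcheck → 0
18:45 start Chamber Mixing → 1
18:45 start Rhythm Session → 2
19:45 end Rhythm Session → 1
20:15 end Chamber Mixing → 0
Peak is 3, at 10:30 (Brass Mixing, Percussion Overdub, Soloist Block).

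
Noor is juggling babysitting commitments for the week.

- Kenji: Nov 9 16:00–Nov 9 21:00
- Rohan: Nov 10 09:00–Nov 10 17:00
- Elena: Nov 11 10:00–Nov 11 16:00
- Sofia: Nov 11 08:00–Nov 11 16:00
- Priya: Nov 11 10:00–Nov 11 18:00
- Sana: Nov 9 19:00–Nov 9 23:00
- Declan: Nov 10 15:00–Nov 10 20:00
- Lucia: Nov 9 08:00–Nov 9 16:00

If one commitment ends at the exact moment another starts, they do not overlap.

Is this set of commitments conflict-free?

No

Sorted by start: Lucia, Kenji, Sana, Rohan, Declan, Sofia, Priya, Elena.
Kenji starts exactly when Lucia ends (back-to-back, no overlap), so nothing later overlaps Lucia either.
Sana starts before Kenji ends → Kenji and Sana overlap.
That's a conflict, so the schedule is not conflict-free.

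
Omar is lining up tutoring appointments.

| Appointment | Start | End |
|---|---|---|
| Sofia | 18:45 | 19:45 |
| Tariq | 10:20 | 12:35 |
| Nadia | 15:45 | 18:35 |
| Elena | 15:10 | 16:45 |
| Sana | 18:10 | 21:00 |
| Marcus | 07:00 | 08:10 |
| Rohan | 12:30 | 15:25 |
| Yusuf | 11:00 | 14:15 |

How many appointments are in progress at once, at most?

Sort all start/end points and keep a running count:
07:00 start Marcus → 1
08:10 end Marcus → 0
10:20 start Tariq → 1
11:00 start Yusuf → 2
12:30 start Rohan → 3
12:35 end Tariq → 2
14:15 end Yusuf → 1
15:10 start Elena → 2
15:25 end Rohan → 1
15:45 start Nadia → 2
16:45 end Elena → 1
18:10 start Sana → 2
18:35 end Nadia → 1
18:45 start Sofia → 2
19:45 end Sofia → 1
21:00 end Sana → 0
Peak is 3, at 12:30 (Rohan, Tariq, Yusuf).

3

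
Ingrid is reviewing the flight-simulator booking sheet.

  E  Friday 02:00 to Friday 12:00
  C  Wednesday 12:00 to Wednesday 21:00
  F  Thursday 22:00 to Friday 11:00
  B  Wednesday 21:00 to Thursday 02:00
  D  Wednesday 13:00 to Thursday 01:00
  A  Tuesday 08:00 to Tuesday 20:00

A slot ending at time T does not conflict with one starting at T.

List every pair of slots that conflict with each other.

B & D, C & D, E & F

Sorted by start: A, C, D, B, F, E.
C starts after A ends — done with A.
D starts before C ends → C and D overlap.
B starts exactly when C ends (back-to-back, no overlap) — done with C.
B starts before D ends → D and B overlap.
F starts after D ends — done with D.
F starts after B ends — done with B.
E starts before F ends → F and E overlap.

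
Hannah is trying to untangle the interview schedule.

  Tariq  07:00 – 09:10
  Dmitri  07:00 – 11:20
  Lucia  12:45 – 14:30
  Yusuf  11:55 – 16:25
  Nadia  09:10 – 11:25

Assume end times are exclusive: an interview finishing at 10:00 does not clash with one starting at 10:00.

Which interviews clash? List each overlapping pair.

Dmitri & Nadia, Dmitri & Tariq, Lucia & Yusuf

Sorted by start: Tariq, Dmitri, Nadia, Yusuf, Lucia.
Dmitri starts before Tariq ends → Tariq and Dmitri overlap.
Nadia starts exactly when Tariq ends (back-to-back, no overlap); Tariq is clear from here.
Nadia starts before Dmitri ends → Dmitri and Nadia overlap.
Yusuf starts after Dmitri ends; Dmitri is clear from here.
Yusuf starts after Nadia ends; Nadia is clear from here.
Lucia starts before Yusuf ends → Yusuf and Lucia overlap.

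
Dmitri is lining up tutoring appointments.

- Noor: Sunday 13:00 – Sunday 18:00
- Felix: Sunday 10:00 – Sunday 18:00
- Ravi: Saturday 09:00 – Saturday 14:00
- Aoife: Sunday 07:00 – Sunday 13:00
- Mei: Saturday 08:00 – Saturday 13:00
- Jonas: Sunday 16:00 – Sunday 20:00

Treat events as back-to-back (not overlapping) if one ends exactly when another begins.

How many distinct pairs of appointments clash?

Check each pair: they overlap iff neither finishes before the other starts.
Sorted by start: Mei, Ravi, Aoife, Felix, Noor, Jonas.
Ravi starts before Mei ends → Mei and Ravi overlap.
Aoife starts after Mei ends — done with Mei.
Aoife starts after Ravi ends — done with Ravi.
Felix starts before Aoife ends → Aoife and Felix overlap.
Noor starts exactly when Aoife ends (back-to-back, no overlap) — done with Aoife.
Noor starts before Felix ends → Felix and Noor overlap.
Jonas starts before Felix ends → Felix and Jonas overlap.
Jonas starts before Noor ends → Noor and Jonas overlap.
Overlapping pairs: Aoife & Felix, Felix & Jonas, Felix & Noor, Jonas & Noor, Mei & Ravi — 5 in total.

5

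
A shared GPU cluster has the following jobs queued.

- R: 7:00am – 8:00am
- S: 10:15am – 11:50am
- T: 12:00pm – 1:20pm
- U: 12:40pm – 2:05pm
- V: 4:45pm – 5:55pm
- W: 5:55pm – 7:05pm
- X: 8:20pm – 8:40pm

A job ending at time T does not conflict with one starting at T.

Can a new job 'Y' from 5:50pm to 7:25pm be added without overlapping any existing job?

R: ends 8:00am at or before Y starts 5:50pm → clear.
S: ends 11:50am at or before Y starts 5:50pm → clear.
T: ends 1:20pm at or before Y starts 5:50pm → clear.
U: ends 2:05pm at or before Y starts 5:50pm → clear.
V: starts 4:45pm before Y ends 7:25pm, and ends 5:55pm after Y starts 5:50pm → overlap.
W: starts 5:55pm before Y ends 7:25pm, and ends 7:05pm after Y starts 5:50pm → overlap.
X: starts 8:20pm at or after Y ends 7:25pm → clear.
Y overlaps V, W.

No — it overlaps V, W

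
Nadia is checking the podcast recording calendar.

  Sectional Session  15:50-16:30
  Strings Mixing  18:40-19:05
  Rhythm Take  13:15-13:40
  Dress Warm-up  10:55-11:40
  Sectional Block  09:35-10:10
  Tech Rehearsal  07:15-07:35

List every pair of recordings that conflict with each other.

Two intervals overlap when each starts before the other ends.
Sorted by start: Tech Rehearsal, Sectional Block, Dress Warm-up, Rhythm Take, Sectional Session, Strings Mixing.
Sectional Block starts after Tech Rehearsal ends — done with Tech Rehearsal.
Dress Warm-up starts after Sectional Block ends — done with Sectional Block.
Rhythm Take starts after Dress Warm-up ends — done with Dress Warm-up.
Sectional Session starts after Rhythm Take ends — done with Rhythm Take.
Strings Mixing starts after Sectional Session ends.

no conflicts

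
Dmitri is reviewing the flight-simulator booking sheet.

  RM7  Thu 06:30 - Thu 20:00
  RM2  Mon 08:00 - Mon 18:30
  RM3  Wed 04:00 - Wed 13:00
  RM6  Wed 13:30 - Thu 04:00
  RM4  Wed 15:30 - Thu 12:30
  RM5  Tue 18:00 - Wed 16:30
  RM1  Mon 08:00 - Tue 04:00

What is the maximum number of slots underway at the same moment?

Sweep the timeline, counting +1 at each start and −1 at each end (ends before starts at a tie):
Mon 08:00 start RM1 → 1
Mon 08:00 start RM2 → 2
Mon 18:30 end RM2 → 1
Tue 04:00 end RM1 → 0
Tue 18:00 start RM5 → 1
Wed 04:00 start RM3 → 2
Wed 13:00 end RM3 → 1
Wed 13:30 start RM6 → 2
Wed 15:30 start RM4 → 3
Wed 16:30 end RM5 → 2
Thu 04:00 end RM6 → 1
Thu 06:30 start RM7 → 2
Thu 12:30 end RM4 → 1
Thu 20:00 end RM7 → 0
Peak is 3, at Wed 15:30 (RM4, RM5, RM6).

3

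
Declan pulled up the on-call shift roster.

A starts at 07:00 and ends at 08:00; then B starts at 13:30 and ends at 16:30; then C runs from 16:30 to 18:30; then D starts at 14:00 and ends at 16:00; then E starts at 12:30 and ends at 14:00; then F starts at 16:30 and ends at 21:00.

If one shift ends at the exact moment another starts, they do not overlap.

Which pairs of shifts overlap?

B & D, B & E, C & F

Sorted by start: A, E, B, D, C, F.
E starts after A ends, so A has no further overlaps.
B starts before E ends → E and B overlap.
D starts exactly when E ends (back-to-back, no overlap), so E has no further overlaps.
D starts before B ends → B and D overlap.
C starts exactly when B ends (back-to-back, no overlap), so B has no further overlaps.
C starts after D ends, so D has no further overlaps.
F starts before C ends → C and F overlap.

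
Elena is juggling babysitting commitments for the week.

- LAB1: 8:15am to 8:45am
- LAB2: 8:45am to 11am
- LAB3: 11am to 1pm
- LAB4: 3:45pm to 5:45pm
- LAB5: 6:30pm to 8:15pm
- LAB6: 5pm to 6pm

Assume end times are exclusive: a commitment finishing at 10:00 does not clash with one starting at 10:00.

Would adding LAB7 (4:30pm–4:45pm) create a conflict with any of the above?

LAB1: ends 8:45am at or before LAB7 starts 4:30pm → clear.
LAB2: ends 11am at or before LAB7 starts 4:30pm → clear.
LAB3: ends 1pm at or before LAB7 starts 4:30pm → clear.
LAB4: starts 3:45pm before LAB7 ends 4:45pm, and ends 5:45pm after LAB7 starts 4:30pm → overlap.
LAB6: starts 5pm at or after LAB7 ends 4:45pm → clear.
LAB5: starts 6:30pm at or after LAB7 ends 4:45pm → clear.
LAB7 overlaps LAB4.

Yes — it overlaps LAB4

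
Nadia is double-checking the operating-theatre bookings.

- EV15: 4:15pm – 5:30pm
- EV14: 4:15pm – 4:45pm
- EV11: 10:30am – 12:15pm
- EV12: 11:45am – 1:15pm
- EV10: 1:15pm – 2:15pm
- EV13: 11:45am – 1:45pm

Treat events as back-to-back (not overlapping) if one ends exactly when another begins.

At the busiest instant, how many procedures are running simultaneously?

3

Sort all start/end points and keep a running count:
10:30am start EV11 → 1
11:45am start EV12 → 2
11:45am start EV13 → 3
12:15pm end EV11 → 2
1:15pm end EV12 → 1
1:15pm start EV10 → 2
1:45pm end EV13 → 1
2:15pm end EV10 → 0
4:15pm start EV14 → 1
4:15pm start EV15 → 2
4:45pm end EV14 → 1
5:30pm end EV15 → 0
Peak is 3, at 11:45am (EV11, EV12, EV13).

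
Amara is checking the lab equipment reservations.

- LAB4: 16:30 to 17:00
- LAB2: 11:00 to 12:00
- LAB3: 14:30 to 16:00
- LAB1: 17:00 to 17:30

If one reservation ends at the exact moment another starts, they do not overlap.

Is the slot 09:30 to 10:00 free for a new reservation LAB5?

LAB2: starts 11:00 at or after LAB5 ends 10:00 → clear.
LAB3: starts 14:30 at or after LAB5 ends 10:00 → clear.
LAB4: starts 16:30 at or after LAB5 ends 10:00 → clear.
LAB1: starts 17:00 at or after LAB5 ends 10:00 → clear.

Yes — the slot is free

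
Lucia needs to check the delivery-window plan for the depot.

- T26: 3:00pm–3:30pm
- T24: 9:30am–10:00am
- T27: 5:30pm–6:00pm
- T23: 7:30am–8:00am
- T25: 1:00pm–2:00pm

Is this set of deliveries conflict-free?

Sorted by start: T23, T24, T25, T26, T27.
T24 starts after T23 ends, so T23 has no further overlaps.
T25 starts after T24 ends, so T24 has no further overlaps.
T26 starts after T25 ends, so T25 has no further overlaps.
T27 starts after T26 ends.
Every pair is clear; the schedule has no overlaps.

Yes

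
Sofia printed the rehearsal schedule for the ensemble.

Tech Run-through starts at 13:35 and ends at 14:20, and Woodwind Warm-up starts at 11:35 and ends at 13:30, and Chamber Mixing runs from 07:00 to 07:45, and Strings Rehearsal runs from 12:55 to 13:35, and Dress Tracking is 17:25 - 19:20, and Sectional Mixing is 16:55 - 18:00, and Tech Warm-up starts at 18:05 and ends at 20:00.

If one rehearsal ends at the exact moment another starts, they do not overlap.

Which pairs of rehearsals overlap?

Sorted by start: Chamber Mixing, Woodwind Warm-up, Strings Rehearsal, Tech Run-through, Sectional Mixing, Dress Tracking, Tech Warm-up.
Woodwind Warm-up starts after Chamber Mixing ends; Chamber Mixing is clear from here.
Strings Rehearsal starts before Woodwind Warm-up ends → Woodwind Warm-up and Strings Rehearsal overlap.
Tech Run-through starts after Woodwind Warm-up ends; Woodwind Warm-up is clear from here.
Tech Run-through starts exactly when Strings Rehearsal ends (back-to-back, no overlap); Strings Rehearsal is clear from here.
Sectional Mixing starts after Tech Run-through ends; Tech Run-through is clear from here.
Dress Tracking starts before Sectional Mixing ends → Sectional Mixing and Dress Tracking overlap.
Tech Warm-up starts after Sectional Mixing ends.
Tech Warm-up starts before Dress Tracking ends → Dress Tracking and Tech Warm-up overlap.

Dress Tracking & Sectional Mixing, Dress Tracking & Tech Warm-up, Strings Rehearsal & Woodwind Warm-up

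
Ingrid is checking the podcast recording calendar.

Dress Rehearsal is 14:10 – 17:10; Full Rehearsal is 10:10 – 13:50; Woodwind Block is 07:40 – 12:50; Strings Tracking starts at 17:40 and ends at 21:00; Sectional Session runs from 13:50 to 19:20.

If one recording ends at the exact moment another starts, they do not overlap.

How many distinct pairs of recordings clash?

3

Two intervals overlap when each starts before the other ends.
Sorted by start: Woodwind Block, Full Rehearsal, Sectional Session, Dress Rehearsal, Strings Tracking.
Full Rehearsal starts before Woodwind Block ends → Woodwind Block and Full Rehearsal overlap.
Sectional Session starts after Woodwind Block ends, so Woodwind Block has no further overlaps.
Sectional Session starts exactly when Full Rehearsal ends (back-to-back, no overlap), so Full Rehearsal has no further overlaps.
Dress Rehearsal starts before Sectional Session ends → Sectional Session and Dress Rehearsal overlap.
Strings Tracking starts before Sectional Session ends → Sectional Session and Strings Tracking overlap.
Strings Tracking starts after Dress Rehearsal ends.
Overlapping pairs: Dress Rehearsal & Sectional Session, Full Rehearsal & Woodwind Block, Sectional Session & Strings Tracking — 3 in total.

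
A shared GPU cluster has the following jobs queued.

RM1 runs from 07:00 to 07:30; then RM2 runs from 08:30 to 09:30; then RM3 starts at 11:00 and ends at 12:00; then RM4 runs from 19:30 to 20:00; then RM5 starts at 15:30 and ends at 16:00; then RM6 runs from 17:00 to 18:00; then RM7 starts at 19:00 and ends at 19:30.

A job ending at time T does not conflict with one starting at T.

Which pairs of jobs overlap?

Sorted by start: RM1, RM2, RM3, RM5, RM6, RM7, RM4.
RM2 starts after RM1 ends — done with RM1.
RM3 starts after RM2 ends — done with RM2.
RM5 starts after RM3 ends — done with RM3.
RM6 starts after RM5 ends — done with RM5.
RM7 starts after RM6 ends — done with RM6.
RM4 starts exactly when RM7 ends (back-to-back, no overlap).

no conflicts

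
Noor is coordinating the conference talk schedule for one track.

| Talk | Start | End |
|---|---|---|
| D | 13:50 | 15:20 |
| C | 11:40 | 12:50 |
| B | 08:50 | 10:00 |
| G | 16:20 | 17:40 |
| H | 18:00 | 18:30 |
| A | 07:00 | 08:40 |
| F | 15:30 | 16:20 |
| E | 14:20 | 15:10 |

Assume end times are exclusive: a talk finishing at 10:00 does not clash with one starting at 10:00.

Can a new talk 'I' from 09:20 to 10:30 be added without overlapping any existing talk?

A: ends 08:40 at or before I starts 09:20 → clear.
B: starts 08:50 before I ends 10:30, and ends 10:00 after I starts 09:20 → overlap.
C: starts 11:40 at or after I ends 10:30 → clear.
D: starts 13:50 at or after I ends 10:30 → clear.
E: starts 14:20 at or after I ends 10:30 → clear.
F: starts 15:30 at or after I ends 10:30 → clear.
G: starts 16:20 at or after I ends 10:30 → clear.
H: starts 18:00 at or after I ends 10:30 → clear.
I overlaps B.

No — it overlaps B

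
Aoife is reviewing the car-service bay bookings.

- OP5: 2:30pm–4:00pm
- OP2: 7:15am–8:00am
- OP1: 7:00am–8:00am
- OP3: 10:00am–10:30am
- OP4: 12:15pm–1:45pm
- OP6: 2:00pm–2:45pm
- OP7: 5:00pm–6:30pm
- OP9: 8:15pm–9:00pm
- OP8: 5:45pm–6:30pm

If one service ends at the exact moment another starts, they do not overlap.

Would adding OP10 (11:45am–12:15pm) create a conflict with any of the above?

OP1: ends 8:00am at or before OP10 starts 11:45am → clear.
OP2: ends 8:00am at or before OP10 starts 11:45am → clear.
OP3: ends 10:30am at or before OP10 starts 11:45am → clear.
OP4: starts 12:15pm at or after OP10 ends 12:15pm → clear.
OP6: starts 2:00pm at or after OP10 ends 12:15pm → clear.
OP5: starts 2:30pm at or after OP10 ends 12:15pm → clear.
OP7: starts 5:00pm at or after OP10 ends 12:15pm → clear.
OP8: starts 5:45pm at or after OP10 ends 12:15pm → clear.
OP9: starts 8:15pm at or after OP10 ends 12:15pm → clear.

No — it doesn't clash with anything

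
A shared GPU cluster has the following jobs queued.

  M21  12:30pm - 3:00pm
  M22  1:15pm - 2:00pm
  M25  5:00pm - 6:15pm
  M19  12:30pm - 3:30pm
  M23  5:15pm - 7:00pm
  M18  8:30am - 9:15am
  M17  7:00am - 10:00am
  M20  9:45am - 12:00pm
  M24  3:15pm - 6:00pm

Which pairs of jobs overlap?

M17 & M18, M17 & M20, M19 & M21, M19 & M22, M19 & M24, M21 & M22, M23 & M24, M23 & M25, M24 & M25

Sorted by start: M17, M18, M20, M19, M21, M22, M24, M25, M23.
M18 starts before M17 ends → M17 and M18 overlap.
M20 starts before M17 ends → M17 and M20 overlap.
M19 starts after M17 ends, so M17 has no further overlaps.
M20 starts after M18 ends, so M18 has no further overlaps.
M19 starts after M20 ends, so M20 has no further overlaps.
M21 starts before M19 ends → M19 and M21 overlap.
M22 starts before M19 ends → M19 and M22 overlap.
M24 starts before M19 ends → M19 and M24 overlap.
M25 starts after M19 ends, so M19 has no further overlaps.
M22 starts before M21 ends → M21 and M22 overlap.
M24 starts after M21 ends, so M21 has no further overlaps.
M24 starts after M22 ends, so M22 has no further overlaps.
M25 starts before M24 ends → M24 and M25 overlap.
M23 starts before M24 ends → M24 and M23 overlap.
M23 starts before M25 ends → M25 and M23 overlap.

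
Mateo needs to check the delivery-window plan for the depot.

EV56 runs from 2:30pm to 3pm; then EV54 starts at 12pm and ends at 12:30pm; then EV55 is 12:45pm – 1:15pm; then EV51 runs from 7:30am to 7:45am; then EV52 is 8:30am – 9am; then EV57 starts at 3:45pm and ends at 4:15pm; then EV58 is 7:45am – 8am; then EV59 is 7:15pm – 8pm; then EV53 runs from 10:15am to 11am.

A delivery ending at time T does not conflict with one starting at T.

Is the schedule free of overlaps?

Sorted by start: EV51, EV58, EV52, EV53, EV54, EV55, EV56, EV57, EV59.
EV58 starts exactly when EV51 ends (back-to-back, no overlap), so EV51 has no further overlaps.
EV52 starts after EV58 ends, so EV58 has no further overlaps.
EV53 starts after EV52 ends, so EV52 has no further overlaps.
EV54 starts after EV53 ends, so EV53 has no further overlaps.
EV55 starts after EV54 ends, so EV54 has no further overlaps.
EV56 starts after EV55 ends, so EV55 has no further overlaps.
EV57 starts after EV56 ends, so EV56 has no further overlaps.
EV59 starts after EV57 ends.
Every pair is clear; the schedule has no overlaps.

Yes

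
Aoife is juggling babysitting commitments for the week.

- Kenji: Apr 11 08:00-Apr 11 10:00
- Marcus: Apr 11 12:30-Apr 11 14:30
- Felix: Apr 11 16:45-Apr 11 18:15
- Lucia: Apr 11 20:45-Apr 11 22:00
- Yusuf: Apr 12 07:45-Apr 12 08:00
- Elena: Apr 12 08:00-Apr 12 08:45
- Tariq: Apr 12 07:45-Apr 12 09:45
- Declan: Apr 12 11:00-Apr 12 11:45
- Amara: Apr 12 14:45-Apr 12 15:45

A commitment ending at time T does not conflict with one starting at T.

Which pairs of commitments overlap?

Sorted by start: Kenji, Marcus, Felix, Lucia, Yusuf, Tariq, Elena, Declan, Amara.
Marcus starts after Kenji ends, so nothing later overlaps Kenji either.
Felix starts after Marcus ends, so nothing later overlaps Marcus either.
Lucia starts after Felix ends, so nothing later overlaps Felix either.
Yusuf starts after Lucia ends, so nothing later overlaps Lucia either.
Tariq starts before Yusuf ends → Yusuf and Tariq overlap.
Elena starts exactly when Yusuf ends (back-to-back, no overlap), so nothing later overlaps Yusuf either.
Elena starts before Tariq ends → Tariq and Elena overlap.
Declan starts after Tariq ends, so nothing later overlaps Tariq either.
Declan starts after Elena ends, so nothing later overlaps Elena either.
Amara starts after Declan ends.

Elena & Tariq, Tariq & Yusuf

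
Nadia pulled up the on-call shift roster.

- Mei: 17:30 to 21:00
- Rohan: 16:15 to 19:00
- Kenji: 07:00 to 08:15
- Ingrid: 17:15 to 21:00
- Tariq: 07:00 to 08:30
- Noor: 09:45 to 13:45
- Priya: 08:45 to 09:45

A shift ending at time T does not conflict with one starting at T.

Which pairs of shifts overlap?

Ingrid & Mei, Ingrid & Rohan, Kenji & Tariq, Mei & Rohan

Sorted by start: Tariq, Kenji, Priya, Noor, Rohan, Ingrid, Mei.
Kenji starts before Tariq ends → Tariq and Kenji overlap.
Priya starts after Tariq ends, so Tariq has no further overlaps.
Priya starts after Kenji ends, so Kenji has no further overlaps.
Noor starts exactly when Priya ends (back-to-back, no overlap), so Priya has no further overlaps.
Rohan starts after Noor ends, so Noor has no further overlaps.
Ingrid starts before Rohan ends → Rohan and Ingrid overlap.
Mei starts before Rohan ends → Rohan and Mei overlap.
Mei starts before Ingrid ends → Ingrid and Mei overlap.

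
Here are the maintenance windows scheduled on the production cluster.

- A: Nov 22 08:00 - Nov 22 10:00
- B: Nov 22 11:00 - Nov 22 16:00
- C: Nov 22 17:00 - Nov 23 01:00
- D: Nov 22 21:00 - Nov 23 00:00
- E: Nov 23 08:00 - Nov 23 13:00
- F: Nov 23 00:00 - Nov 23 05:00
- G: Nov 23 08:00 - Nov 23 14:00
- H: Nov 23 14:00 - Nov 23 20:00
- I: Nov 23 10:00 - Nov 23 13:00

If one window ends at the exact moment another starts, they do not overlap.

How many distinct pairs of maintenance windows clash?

5

Two intervals overlap when each starts before the other ends.
Sorted by start: A, B, C, D, F, E, G, I, H.
B starts after A ends — done with A.
C starts after B ends — done with B.
D starts before C ends → C and D overlap.
F starts before C ends → C and F overlap.
E starts after C ends — done with C.
F starts exactly when D ends (back-to-back, no overlap) — done with D.
E starts after F ends — done with F.
G starts before E ends → E and G overlap.
I starts before E ends → E and I overlap.
H starts after E ends.
I starts before G ends → G and I overlap.
H starts exactly when G ends (back-to-back, no overlap).
H starts after I ends.
Overlapping pairs: C & D, C & F, E & G, E & I, G & I — 5 in total.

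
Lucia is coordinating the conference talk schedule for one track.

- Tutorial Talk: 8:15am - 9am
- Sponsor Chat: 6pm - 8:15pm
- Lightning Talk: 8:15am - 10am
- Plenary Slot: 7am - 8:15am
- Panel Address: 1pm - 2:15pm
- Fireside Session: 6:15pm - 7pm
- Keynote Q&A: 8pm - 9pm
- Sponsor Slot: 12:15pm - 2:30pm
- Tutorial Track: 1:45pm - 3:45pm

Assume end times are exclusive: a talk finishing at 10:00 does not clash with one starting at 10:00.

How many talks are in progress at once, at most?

Sort all start/end points and keep a running count:
7am start Plenary Slot → 1
8:15am end Plenary Slot → 0
8:15am start Lightning Talk → 1
8:15am start Tutorial Talk → 2
9am end Tutorial Talk → 1
10am end Lightning Talk → 0
12:15pm start Sponsor Slot → 1
1pm start Panel Address → 2
1:45pm start Tutorial Track → 3
2:15pm end Panel Address → 2
2:30pm end Sponsor Slot → 1
3:45pm end Tutorial Track → 0
6pm start Sponsor Chat → 1
6:15pm start Fireside Session → 2
7pm end Fireside Session → 1
8pm start Keynote Q&A → 2
8:15pm end Sponsor Chat → 1
9pm end Keynote Q&A → 0
Peak is 3, at 1:45pm (Panel Address, Sponsor Slot, Tutorial Track).

3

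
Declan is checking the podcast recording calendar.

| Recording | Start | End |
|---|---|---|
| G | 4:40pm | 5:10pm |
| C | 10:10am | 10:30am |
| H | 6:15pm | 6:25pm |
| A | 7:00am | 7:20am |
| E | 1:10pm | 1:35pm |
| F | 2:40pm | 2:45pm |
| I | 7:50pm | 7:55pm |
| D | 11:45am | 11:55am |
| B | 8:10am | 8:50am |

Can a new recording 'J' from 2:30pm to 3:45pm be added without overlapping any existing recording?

A: ends 7:20am at or before J starts 2:30pm → clear.
B: ends 8:50am at or before J starts 2:30pm → clear.
C: ends 10:30am at or before J starts 2:30pm → clear.
D: ends 11:55am at or before J starts 2:30pm → clear.
E: ends 1:35pm at or before J starts 2:30pm → clear.
F: starts 2:40pm before J ends 3:45pm, and ends 2:45pm after J starts 2:30pm → overlap.
G: starts 4:40pm at or after J ends 3:45pm → clear.
H: starts 6:15pm at or after J ends 3:45pm → clear.
I: starts 7:50pm at or after J ends 3:45pm → clear.
J overlaps F.

No — it overlaps F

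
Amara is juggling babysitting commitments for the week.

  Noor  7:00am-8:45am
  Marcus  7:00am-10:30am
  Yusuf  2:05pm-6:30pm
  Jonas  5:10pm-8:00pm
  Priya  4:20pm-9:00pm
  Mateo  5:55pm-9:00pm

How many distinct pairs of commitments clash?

7

Sorted by start: Noor, Marcus, Yusuf, Priya, Jonas, Mateo.
Marcus starts before Noor ends → Noor and Marcus overlap.
Yusuf starts after Noor ends, so nothing later overlaps Noor either.
Yusuf starts after Marcus ends, so nothing later overlaps Marcus either.
Priya starts before Yusuf ends → Yusuf and Priya overlap.
Jonas starts before Yusuf ends → Yusuf and Jonas overlap.
Mateo starts before Yusuf ends → Yusuf and Mateo overlap.
Jonas starts before Priya ends → Priya and Jonas overlap.
Mateo starts before Priya ends → Priya and Mateo overlap.
Mateo starts before Jonas ends → Jonas and Mateo overlap.
Overlapping pairs: Jonas & Mateo, Jonas & Priya, Jonas & Yusuf, Marcus & Noor, Mateo & Priya, Mateo & Yusuf, Priya & Yusuf — 7 in total.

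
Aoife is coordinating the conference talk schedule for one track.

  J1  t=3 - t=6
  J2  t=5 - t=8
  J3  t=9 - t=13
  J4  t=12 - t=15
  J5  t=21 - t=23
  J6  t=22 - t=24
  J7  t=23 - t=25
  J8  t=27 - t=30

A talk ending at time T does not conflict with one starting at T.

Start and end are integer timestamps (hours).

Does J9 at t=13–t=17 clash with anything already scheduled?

J1: ends t=6 at or before J9 starts t=13 → clear.
J2: ends t=8 at or before J9 starts t=13 → clear.
J3: ends t=13 at or before J9 starts t=13 → clear.
J4: starts t=12 before J9 ends t=17, and ends t=15 after J9 starts t=13 → overlap.
J5: starts t=21 at or after J9 ends t=17 → clear.
J6: starts t=22 at or after J9 ends t=17 → clear.
J7: starts t=23 at or after J9 ends t=17 → clear.
J8: starts t=27 at or after J9 ends t=17 → clear.
J9 overlaps J4.

Yes — it overlaps J4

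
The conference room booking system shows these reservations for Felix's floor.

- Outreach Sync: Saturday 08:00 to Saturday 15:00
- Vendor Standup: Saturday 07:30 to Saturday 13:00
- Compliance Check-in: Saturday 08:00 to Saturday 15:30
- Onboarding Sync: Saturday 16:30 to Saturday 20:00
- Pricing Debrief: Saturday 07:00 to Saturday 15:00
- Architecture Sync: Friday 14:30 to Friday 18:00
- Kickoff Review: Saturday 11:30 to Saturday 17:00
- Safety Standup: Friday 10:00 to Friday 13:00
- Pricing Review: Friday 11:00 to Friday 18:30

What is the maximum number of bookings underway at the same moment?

5

Sweep the timeline, counting +1 at each start and −1 at each end (ends before starts at a tie):
Friday 10:00 start Safety Standup → 1
Friday 11:00 start Pricing Review → 2
Friday 13:00 end Safety Standup → 1
Friday 14:30 start Architecture Sync → 2
Friday 18:00 end Architecture Sync → 1
Friday 18:30 end Pricing Review → 0
Saturday 07:00 start Pricing Debrief → 1
Saturday 07:30 start Vendor Standup → 2
Saturday 08:00 start Compliance Check-in → 3
Saturday 08:00 start Outreach Sync → 4
Saturday 11:30 start Kickoff Review → 5
Saturday 13:00 end Vendor Standup → 4
Saturday 15:00 end Outreach Sync → 3
Saturday 15:00 end Pricing Debrief → 2
Saturday 15:30 end Compliance Check-in → 1
Saturday 16:30 start Onboarding Sync → 2
Saturday 17:00 end Kickoff Review → 1
Saturday 20:00 end Onboarding Sync → 0
Peak is 5, at Saturday 11:30 (Compliance Check-in, Kickoff Review, Outreach Sync, Pricing Debrief, Vendor Standup).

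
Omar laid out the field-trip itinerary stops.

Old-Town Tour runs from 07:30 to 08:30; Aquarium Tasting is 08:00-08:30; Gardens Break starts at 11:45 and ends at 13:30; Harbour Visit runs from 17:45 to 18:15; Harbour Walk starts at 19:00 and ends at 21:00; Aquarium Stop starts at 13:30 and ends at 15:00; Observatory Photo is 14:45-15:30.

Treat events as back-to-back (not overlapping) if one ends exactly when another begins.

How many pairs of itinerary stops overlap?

Sorted by start: Old-Town Tour, Aquarium Tasting, Gardens Break, Aquarium Stop, Observatory Photo, Harbour Visit, Harbour Walk.
Aquarium Tasting starts before Old-Town Tour ends → Old-Town Tour and Aquarium Tasting overlap.
Gardens Break starts after Old-Town Tour ends, so nothing later overlaps Old-Town Tour either.
Gardens Break starts after Aquarium Tasting ends, so nothing later overlaps Aquarium Tasting either.
Aquarium Stop starts exactly when Gardens Break ends (back-to-back, no overlap), so nothing later overlaps Gardens Break either.
Observatory Photo starts before Aquarium Stop ends → Aquarium Stop and Observatory Photo overlap.
Harbour Visit starts after Aquarium Stop ends, so nothing later overlaps Aquarium Stop either.
Harbour Visit starts after Observatory Photo ends, so nothing later overlaps Observatory Photo either.
Harbour Walk starts after Harbour Visit ends.
Overlapping pairs: Aquarium Stop & Observatory Photo, Aquarium Tasting & Old-Town Tour — 2 in total.

2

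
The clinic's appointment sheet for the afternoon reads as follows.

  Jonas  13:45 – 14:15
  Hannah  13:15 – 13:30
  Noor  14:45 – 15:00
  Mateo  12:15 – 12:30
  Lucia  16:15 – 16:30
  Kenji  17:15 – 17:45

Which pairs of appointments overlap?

Sorted by start: Mateo, Hannah, Jonas, Noor, Lucia, Kenji.
Hannah starts after Mateo ends; Mateo is clear from here.
Jonas starts after Hannah ends; Hannah is clear from here.
Noor starts after Jonas ends; Jonas is clear from here.
Lucia starts after Noor ends; Noor is clear from here.
Kenji starts after Lucia ends.

no conflicts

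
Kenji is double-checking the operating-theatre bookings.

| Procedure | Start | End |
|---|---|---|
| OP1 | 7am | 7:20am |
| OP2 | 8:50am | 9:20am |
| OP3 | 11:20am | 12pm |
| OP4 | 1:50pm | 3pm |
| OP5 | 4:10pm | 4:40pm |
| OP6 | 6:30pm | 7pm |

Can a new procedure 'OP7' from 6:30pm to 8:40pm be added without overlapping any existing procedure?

OP1: ends 7:20am at or before OP7 starts 6:30pm → clear.
OP2: ends 9:20am at or before OP7 starts 6:30pm → clear.
OP3: ends 12pm at or before OP7 starts 6:30pm → clear.
OP4: ends 3pm at or before OP7 starts 6:30pm → clear.
OP5: ends 4:40pm at or before OP7 starts 6:30pm → clear.
OP6: starts 6:30pm before OP7 ends 8:40pm, and ends 7pm after OP7 starts 6:30pm → overlap.
OP7 overlaps OP6.

No — it overlaps OP6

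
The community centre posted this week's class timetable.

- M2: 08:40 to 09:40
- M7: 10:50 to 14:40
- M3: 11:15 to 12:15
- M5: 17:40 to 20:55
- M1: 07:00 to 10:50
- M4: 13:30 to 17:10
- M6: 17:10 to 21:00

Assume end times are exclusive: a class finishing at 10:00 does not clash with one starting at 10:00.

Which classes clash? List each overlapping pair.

M1 & M2, M3 & M7, M4 & M7, M5 & M6

Check each pair: they overlap iff neither finishes before the other starts.
Sorted by start: M1, M2, M7, M3, M4, M6, M5.
M2 starts before M1 ends → M1 and M2 overlap.
M7 starts exactly when M1 ends (back-to-back, no overlap); M1 is clear from here.
M7 starts after M2 ends; M2 is clear from here.
M3 starts before M7 ends → M7 and M3 overlap.
M4 starts before M7 ends → M7 and M4 overlap.
M6 starts after M7 ends; M7 is clear from here.
M4 starts after M3 ends; M3 is clear from here.
M6 starts exactly when M4 ends (back-to-back, no overlap); M4 is clear from here.
M5 starts before M6 ends → M6 and M5 overlap.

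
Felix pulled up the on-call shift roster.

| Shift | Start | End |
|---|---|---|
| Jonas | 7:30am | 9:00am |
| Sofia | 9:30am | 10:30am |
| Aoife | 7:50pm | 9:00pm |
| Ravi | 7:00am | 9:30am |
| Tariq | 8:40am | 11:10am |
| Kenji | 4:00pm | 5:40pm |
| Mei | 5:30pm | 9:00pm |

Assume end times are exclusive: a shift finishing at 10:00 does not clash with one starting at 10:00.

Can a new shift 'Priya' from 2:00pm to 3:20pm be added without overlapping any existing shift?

Ravi: ends 9:30am at or before Priya starts 2:00pm → clear.
Jonas: ends 9:00am at or before Priya starts 2:00pm → clear.
Tariq: ends 11:10am at or before Priya starts 2:00pm → clear.
Sofia: ends 10:30am at or before Priya starts 2:00pm → clear.
Kenji: starts 4:00pm at or after Priya ends 3:20pm → clear.
Mei: starts 5:30pm at or after Priya ends 3:20pm → clear.
Aoife: starts 7:50pm at or after Priya ends 3:20pm → clear.

Yes — the slot is free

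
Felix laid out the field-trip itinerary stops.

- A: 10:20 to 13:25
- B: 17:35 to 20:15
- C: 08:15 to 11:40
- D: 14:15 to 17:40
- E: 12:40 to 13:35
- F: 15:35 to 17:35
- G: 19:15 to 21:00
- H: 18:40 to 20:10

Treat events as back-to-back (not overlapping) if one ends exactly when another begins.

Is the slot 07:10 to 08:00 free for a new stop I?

C: starts 08:15 at or after I ends 08:00 → clear.
A: starts 10:20 at or after I ends 08:00 → clear.
E: starts 12:40 at or after I ends 08:00 → clear.
D: starts 14:15 at or after I ends 08:00 → clear.
F: starts 15:35 at or after I ends 08:00 → clear.
B: starts 17:35 at or after I ends 08:00 → clear.
H: starts 18:40 at or after I ends 08:00 → clear.
G: starts 19:15 at or after I ends 08:00 → clear.

Yes — the slot is free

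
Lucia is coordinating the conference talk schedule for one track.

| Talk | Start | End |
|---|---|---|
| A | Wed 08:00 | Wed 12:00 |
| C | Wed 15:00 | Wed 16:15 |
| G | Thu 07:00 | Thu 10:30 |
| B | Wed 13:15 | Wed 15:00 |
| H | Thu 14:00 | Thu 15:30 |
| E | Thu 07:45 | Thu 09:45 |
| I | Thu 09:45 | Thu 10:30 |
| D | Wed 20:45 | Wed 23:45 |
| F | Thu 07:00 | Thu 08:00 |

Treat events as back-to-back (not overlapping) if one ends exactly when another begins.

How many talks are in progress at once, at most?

Sort all start/end points and keep a running count:
Wed 08:00 start A → 1
Wed 12:00 end A → 0
Wed 13:15 start B → 1
Wed 15:00 end B → 0
Wed 15:00 start C → 1
Wed 16:15 end C → 0
Wed 20:45 start D → 1
Wed 23:45 end D → 0
Thu 07:00 start F → 1
Thu 07:00 start G → 2
Thu 07:45 start E → 3
Thu 08:00 end F → 2
Thu 09:45 end E → 1
Thu 09:45 start I → 2
Thu 10:30 end G → 1
Thu 10:30 end I → 0
Thu 14:00 start H → 1
Thu 15:30 end H → 0
Peak is 3, at Thu 07:45 (E, F, G).

3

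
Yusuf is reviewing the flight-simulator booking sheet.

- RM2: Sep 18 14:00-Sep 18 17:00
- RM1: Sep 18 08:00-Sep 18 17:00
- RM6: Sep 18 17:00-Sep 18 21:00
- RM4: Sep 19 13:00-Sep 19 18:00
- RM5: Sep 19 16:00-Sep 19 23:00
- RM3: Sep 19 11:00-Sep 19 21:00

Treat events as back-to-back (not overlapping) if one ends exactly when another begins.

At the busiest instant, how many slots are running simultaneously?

3

Sweep the timeline, counting +1 at each start and −1 at each end (ends before starts at a tie):
Sep 18 08:00 start RM1 → 1
Sep 18 14:00 start RM2 → 2
Sep 18 17:00 end RM1 → 1
Sep 18 17:00 end RM2 → 0
Sep 18 17:00 start RM6 → 1
Sep 18 21:00 end RM6 → 0
Sep 19 11:00 start RM3 → 1
Sep 19 13:00 start RM4 → 2
Sep 19 16:00 start RM5 → 3
Sep 19 18:00 end RM4 → 2
Sep 19 21:00 end RM3 → 1
Sep 19 23:00 end RM5 → 0
Peak is 3, at Sep 19 16:00 (RM3, RM4, RM5).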